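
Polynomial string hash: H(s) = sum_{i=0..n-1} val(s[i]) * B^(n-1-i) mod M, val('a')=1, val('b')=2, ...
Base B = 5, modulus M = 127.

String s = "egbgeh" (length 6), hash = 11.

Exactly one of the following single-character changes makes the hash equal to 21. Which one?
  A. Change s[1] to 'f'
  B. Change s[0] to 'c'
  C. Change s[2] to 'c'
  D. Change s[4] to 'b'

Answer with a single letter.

Answer: A

Derivation:
Option A: s[1]='g'->'f', delta=(6-7)*5^4 mod 127 = 10, hash=11+10 mod 127 = 21 <-- target
Option B: s[0]='e'->'c', delta=(3-5)*5^5 mod 127 = 100, hash=11+100 mod 127 = 111
Option C: s[2]='b'->'c', delta=(3-2)*5^3 mod 127 = 125, hash=11+125 mod 127 = 9
Option D: s[4]='e'->'b', delta=(2-5)*5^1 mod 127 = 112, hash=11+112 mod 127 = 123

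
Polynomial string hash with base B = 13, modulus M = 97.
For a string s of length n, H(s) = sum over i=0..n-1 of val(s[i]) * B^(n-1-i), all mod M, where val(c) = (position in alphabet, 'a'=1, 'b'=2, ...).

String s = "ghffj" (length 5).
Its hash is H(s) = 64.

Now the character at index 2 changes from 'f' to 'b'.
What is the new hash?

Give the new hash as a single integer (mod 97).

Answer: 67

Derivation:
val('f') = 6, val('b') = 2
Position k = 2, exponent = n-1-k = 2
B^2 mod M = 13^2 mod 97 = 72
Delta = (2 - 6) * 72 mod 97 = 3
New hash = (64 + 3) mod 97 = 67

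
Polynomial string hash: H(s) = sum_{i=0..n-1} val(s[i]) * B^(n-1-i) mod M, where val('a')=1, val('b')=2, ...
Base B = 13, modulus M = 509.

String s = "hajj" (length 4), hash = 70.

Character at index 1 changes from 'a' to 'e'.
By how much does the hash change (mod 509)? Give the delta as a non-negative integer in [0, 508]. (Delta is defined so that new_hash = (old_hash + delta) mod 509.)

Delta formula: (val(new) - val(old)) * B^(n-1-k) mod M
  val('e') - val('a') = 5 - 1 = 4
  B^(n-1-k) = 13^2 mod 509 = 169
  Delta = 4 * 169 mod 509 = 167

Answer: 167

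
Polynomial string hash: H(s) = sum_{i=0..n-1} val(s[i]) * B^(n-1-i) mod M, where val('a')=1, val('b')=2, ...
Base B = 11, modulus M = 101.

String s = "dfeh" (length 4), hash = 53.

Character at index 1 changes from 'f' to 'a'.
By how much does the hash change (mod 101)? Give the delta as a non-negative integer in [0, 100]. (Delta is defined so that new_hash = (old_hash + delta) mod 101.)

Delta formula: (val(new) - val(old)) * B^(n-1-k) mod M
  val('a') - val('f') = 1 - 6 = -5
  B^(n-1-k) = 11^2 mod 101 = 20
  Delta = -5 * 20 mod 101 = 1

Answer: 1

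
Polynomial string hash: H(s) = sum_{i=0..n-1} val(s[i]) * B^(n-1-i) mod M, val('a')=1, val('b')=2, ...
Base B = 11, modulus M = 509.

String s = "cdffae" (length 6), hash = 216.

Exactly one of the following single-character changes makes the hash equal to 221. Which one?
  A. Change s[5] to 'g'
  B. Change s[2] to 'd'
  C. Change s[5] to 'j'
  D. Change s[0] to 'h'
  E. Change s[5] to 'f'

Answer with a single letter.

Option A: s[5]='e'->'g', delta=(7-5)*11^0 mod 509 = 2, hash=216+2 mod 509 = 218
Option B: s[2]='f'->'d', delta=(4-6)*11^3 mod 509 = 392, hash=216+392 mod 509 = 99
Option C: s[5]='e'->'j', delta=(10-5)*11^0 mod 509 = 5, hash=216+5 mod 509 = 221 <-- target
Option D: s[0]='c'->'h', delta=(8-3)*11^5 mod 509 = 17, hash=216+17 mod 509 = 233
Option E: s[5]='e'->'f', delta=(6-5)*11^0 mod 509 = 1, hash=216+1 mod 509 = 217

Answer: C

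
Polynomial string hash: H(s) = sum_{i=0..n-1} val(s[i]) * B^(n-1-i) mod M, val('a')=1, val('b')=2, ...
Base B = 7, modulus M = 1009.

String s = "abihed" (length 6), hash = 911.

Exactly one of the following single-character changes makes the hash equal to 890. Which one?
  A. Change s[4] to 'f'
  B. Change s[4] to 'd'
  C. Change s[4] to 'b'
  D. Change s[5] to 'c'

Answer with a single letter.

Answer: C

Derivation:
Option A: s[4]='e'->'f', delta=(6-5)*7^1 mod 1009 = 7, hash=911+7 mod 1009 = 918
Option B: s[4]='e'->'d', delta=(4-5)*7^1 mod 1009 = 1002, hash=911+1002 mod 1009 = 904
Option C: s[4]='e'->'b', delta=(2-5)*7^1 mod 1009 = 988, hash=911+988 mod 1009 = 890 <-- target
Option D: s[5]='d'->'c', delta=(3-4)*7^0 mod 1009 = 1008, hash=911+1008 mod 1009 = 910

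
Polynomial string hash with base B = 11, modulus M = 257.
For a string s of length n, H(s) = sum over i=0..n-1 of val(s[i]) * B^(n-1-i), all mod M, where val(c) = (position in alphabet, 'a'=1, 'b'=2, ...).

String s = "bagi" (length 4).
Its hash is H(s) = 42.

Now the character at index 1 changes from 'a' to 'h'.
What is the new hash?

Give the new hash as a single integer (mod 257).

Answer: 118

Derivation:
val('a') = 1, val('h') = 8
Position k = 1, exponent = n-1-k = 2
B^2 mod M = 11^2 mod 257 = 121
Delta = (8 - 1) * 121 mod 257 = 76
New hash = (42 + 76) mod 257 = 118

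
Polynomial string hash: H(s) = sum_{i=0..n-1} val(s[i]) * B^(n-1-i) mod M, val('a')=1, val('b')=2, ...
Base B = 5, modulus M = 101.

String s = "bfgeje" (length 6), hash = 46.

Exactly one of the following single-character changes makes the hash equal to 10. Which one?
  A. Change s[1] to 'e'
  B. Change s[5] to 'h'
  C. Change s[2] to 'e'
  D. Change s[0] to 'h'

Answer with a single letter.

Option A: s[1]='f'->'e', delta=(5-6)*5^4 mod 101 = 82, hash=46+82 mod 101 = 27
Option B: s[5]='e'->'h', delta=(8-5)*5^0 mod 101 = 3, hash=46+3 mod 101 = 49
Option C: s[2]='g'->'e', delta=(5-7)*5^3 mod 101 = 53, hash=46+53 mod 101 = 99
Option D: s[0]='b'->'h', delta=(8-2)*5^5 mod 101 = 65, hash=46+65 mod 101 = 10 <-- target

Answer: D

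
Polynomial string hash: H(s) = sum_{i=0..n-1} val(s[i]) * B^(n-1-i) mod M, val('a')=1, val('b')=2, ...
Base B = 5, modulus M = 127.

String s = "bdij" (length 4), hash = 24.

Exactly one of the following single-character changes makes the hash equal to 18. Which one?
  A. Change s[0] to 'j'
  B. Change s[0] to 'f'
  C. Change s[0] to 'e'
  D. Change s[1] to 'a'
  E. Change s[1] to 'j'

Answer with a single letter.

Answer: C

Derivation:
Option A: s[0]='b'->'j', delta=(10-2)*5^3 mod 127 = 111, hash=24+111 mod 127 = 8
Option B: s[0]='b'->'f', delta=(6-2)*5^3 mod 127 = 119, hash=24+119 mod 127 = 16
Option C: s[0]='b'->'e', delta=(5-2)*5^3 mod 127 = 121, hash=24+121 mod 127 = 18 <-- target
Option D: s[1]='d'->'a', delta=(1-4)*5^2 mod 127 = 52, hash=24+52 mod 127 = 76
Option E: s[1]='d'->'j', delta=(10-4)*5^2 mod 127 = 23, hash=24+23 mod 127 = 47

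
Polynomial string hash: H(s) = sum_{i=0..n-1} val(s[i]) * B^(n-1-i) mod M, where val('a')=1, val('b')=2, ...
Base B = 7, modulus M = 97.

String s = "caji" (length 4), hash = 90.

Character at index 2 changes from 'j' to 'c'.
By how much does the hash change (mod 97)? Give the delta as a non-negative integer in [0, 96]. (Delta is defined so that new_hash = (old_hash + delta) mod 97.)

Answer: 48

Derivation:
Delta formula: (val(new) - val(old)) * B^(n-1-k) mod M
  val('c') - val('j') = 3 - 10 = -7
  B^(n-1-k) = 7^1 mod 97 = 7
  Delta = -7 * 7 mod 97 = 48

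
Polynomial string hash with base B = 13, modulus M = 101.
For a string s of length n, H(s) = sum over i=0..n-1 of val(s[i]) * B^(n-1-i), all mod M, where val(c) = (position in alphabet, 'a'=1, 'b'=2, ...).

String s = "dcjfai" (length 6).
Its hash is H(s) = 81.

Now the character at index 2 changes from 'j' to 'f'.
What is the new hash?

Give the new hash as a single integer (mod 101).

Answer: 80

Derivation:
val('j') = 10, val('f') = 6
Position k = 2, exponent = n-1-k = 3
B^3 mod M = 13^3 mod 101 = 76
Delta = (6 - 10) * 76 mod 101 = 100
New hash = (81 + 100) mod 101 = 80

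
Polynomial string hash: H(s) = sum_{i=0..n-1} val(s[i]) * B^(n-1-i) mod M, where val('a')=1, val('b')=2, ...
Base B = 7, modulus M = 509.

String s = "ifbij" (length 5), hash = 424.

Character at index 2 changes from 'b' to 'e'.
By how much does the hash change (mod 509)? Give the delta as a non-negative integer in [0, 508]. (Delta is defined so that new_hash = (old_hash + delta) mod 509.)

Answer: 147

Derivation:
Delta formula: (val(new) - val(old)) * B^(n-1-k) mod M
  val('e') - val('b') = 5 - 2 = 3
  B^(n-1-k) = 7^2 mod 509 = 49
  Delta = 3 * 49 mod 509 = 147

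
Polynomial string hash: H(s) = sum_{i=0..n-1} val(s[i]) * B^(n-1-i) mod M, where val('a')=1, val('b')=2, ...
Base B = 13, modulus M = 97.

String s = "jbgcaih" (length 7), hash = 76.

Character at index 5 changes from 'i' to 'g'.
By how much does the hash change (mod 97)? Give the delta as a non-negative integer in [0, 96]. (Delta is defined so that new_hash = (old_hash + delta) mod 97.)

Answer: 71

Derivation:
Delta formula: (val(new) - val(old)) * B^(n-1-k) mod M
  val('g') - val('i') = 7 - 9 = -2
  B^(n-1-k) = 13^1 mod 97 = 13
  Delta = -2 * 13 mod 97 = 71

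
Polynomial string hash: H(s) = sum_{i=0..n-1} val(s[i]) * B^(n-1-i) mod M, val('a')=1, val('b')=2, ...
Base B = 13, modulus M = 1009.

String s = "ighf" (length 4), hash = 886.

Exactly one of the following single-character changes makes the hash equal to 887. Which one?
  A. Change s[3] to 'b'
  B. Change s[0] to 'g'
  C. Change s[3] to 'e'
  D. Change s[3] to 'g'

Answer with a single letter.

Answer: D

Derivation:
Option A: s[3]='f'->'b', delta=(2-6)*13^0 mod 1009 = 1005, hash=886+1005 mod 1009 = 882
Option B: s[0]='i'->'g', delta=(7-9)*13^3 mod 1009 = 651, hash=886+651 mod 1009 = 528
Option C: s[3]='f'->'e', delta=(5-6)*13^0 mod 1009 = 1008, hash=886+1008 mod 1009 = 885
Option D: s[3]='f'->'g', delta=(7-6)*13^0 mod 1009 = 1, hash=886+1 mod 1009 = 887 <-- target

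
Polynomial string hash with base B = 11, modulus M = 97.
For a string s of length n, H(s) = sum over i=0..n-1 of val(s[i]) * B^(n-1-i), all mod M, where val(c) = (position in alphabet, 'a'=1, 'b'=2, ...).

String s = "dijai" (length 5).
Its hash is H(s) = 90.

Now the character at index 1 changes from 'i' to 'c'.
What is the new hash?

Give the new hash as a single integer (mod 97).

Answer: 58

Derivation:
val('i') = 9, val('c') = 3
Position k = 1, exponent = n-1-k = 3
B^3 mod M = 11^3 mod 97 = 70
Delta = (3 - 9) * 70 mod 97 = 65
New hash = (90 + 65) mod 97 = 58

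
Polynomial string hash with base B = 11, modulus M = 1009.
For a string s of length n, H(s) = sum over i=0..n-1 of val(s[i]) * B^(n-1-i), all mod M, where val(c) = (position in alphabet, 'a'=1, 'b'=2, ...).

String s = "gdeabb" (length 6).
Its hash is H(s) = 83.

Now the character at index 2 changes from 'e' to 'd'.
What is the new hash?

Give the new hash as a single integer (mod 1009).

Answer: 770

Derivation:
val('e') = 5, val('d') = 4
Position k = 2, exponent = n-1-k = 3
B^3 mod M = 11^3 mod 1009 = 322
Delta = (4 - 5) * 322 mod 1009 = 687
New hash = (83 + 687) mod 1009 = 770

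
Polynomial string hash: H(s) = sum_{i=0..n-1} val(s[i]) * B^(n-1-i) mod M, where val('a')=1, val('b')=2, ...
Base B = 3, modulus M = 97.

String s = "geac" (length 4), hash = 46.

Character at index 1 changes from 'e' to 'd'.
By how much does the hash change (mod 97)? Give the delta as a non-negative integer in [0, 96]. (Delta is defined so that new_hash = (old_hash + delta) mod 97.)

Delta formula: (val(new) - val(old)) * B^(n-1-k) mod M
  val('d') - val('e') = 4 - 5 = -1
  B^(n-1-k) = 3^2 mod 97 = 9
  Delta = -1 * 9 mod 97 = 88

Answer: 88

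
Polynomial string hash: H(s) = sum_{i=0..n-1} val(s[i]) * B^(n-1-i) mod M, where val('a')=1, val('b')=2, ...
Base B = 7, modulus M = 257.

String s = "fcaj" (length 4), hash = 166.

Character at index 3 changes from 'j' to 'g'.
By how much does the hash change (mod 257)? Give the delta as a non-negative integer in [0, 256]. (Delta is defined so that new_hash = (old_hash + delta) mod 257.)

Delta formula: (val(new) - val(old)) * B^(n-1-k) mod M
  val('g') - val('j') = 7 - 10 = -3
  B^(n-1-k) = 7^0 mod 257 = 1
  Delta = -3 * 1 mod 257 = 254

Answer: 254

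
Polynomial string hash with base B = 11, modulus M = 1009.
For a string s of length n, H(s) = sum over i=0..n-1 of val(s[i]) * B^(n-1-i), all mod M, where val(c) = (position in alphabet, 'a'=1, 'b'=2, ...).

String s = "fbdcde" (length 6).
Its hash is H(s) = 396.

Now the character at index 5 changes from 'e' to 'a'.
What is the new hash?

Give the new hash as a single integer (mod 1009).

val('e') = 5, val('a') = 1
Position k = 5, exponent = n-1-k = 0
B^0 mod M = 11^0 mod 1009 = 1
Delta = (1 - 5) * 1 mod 1009 = 1005
New hash = (396 + 1005) mod 1009 = 392

Answer: 392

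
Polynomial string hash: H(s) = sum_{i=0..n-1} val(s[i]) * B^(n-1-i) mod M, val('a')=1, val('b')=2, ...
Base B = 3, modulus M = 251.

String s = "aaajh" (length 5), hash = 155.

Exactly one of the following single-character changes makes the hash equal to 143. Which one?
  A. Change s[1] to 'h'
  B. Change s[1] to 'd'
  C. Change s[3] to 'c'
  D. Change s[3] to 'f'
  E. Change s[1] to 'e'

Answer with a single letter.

Option A: s[1]='a'->'h', delta=(8-1)*3^3 mod 251 = 189, hash=155+189 mod 251 = 93
Option B: s[1]='a'->'d', delta=(4-1)*3^3 mod 251 = 81, hash=155+81 mod 251 = 236
Option C: s[3]='j'->'c', delta=(3-10)*3^1 mod 251 = 230, hash=155+230 mod 251 = 134
Option D: s[3]='j'->'f', delta=(6-10)*3^1 mod 251 = 239, hash=155+239 mod 251 = 143 <-- target
Option E: s[1]='a'->'e', delta=(5-1)*3^3 mod 251 = 108, hash=155+108 mod 251 = 12

Answer: D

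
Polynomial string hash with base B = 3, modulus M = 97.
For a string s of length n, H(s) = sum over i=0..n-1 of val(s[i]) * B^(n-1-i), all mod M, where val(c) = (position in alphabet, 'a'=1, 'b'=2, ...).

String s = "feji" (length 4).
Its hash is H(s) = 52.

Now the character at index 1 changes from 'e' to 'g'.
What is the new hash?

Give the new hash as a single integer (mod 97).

val('e') = 5, val('g') = 7
Position k = 1, exponent = n-1-k = 2
B^2 mod M = 3^2 mod 97 = 9
Delta = (7 - 5) * 9 mod 97 = 18
New hash = (52 + 18) mod 97 = 70

Answer: 70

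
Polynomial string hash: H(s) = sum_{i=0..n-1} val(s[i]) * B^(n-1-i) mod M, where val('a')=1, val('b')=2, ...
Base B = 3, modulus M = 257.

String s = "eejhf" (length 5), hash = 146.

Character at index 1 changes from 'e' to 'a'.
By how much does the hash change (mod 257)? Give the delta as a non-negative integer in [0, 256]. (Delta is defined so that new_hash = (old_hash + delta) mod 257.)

Delta formula: (val(new) - val(old)) * B^(n-1-k) mod M
  val('a') - val('e') = 1 - 5 = -4
  B^(n-1-k) = 3^3 mod 257 = 27
  Delta = -4 * 27 mod 257 = 149

Answer: 149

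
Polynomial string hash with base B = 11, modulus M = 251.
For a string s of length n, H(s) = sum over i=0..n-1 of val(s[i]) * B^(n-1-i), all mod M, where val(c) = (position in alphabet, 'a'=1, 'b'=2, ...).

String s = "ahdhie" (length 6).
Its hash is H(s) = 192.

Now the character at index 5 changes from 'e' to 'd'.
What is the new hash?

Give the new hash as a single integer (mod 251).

val('e') = 5, val('d') = 4
Position k = 5, exponent = n-1-k = 0
B^0 mod M = 11^0 mod 251 = 1
Delta = (4 - 5) * 1 mod 251 = 250
New hash = (192 + 250) mod 251 = 191

Answer: 191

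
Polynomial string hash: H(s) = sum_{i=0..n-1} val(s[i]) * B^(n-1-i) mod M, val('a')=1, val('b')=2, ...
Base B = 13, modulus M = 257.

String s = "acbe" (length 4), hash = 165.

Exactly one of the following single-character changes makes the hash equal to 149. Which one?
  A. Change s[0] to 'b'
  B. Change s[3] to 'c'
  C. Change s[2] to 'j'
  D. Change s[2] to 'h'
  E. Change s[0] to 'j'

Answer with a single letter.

Option A: s[0]='a'->'b', delta=(2-1)*13^3 mod 257 = 141, hash=165+141 mod 257 = 49
Option B: s[3]='e'->'c', delta=(3-5)*13^0 mod 257 = 255, hash=165+255 mod 257 = 163
Option C: s[2]='b'->'j', delta=(10-2)*13^1 mod 257 = 104, hash=165+104 mod 257 = 12
Option D: s[2]='b'->'h', delta=(8-2)*13^1 mod 257 = 78, hash=165+78 mod 257 = 243
Option E: s[0]='a'->'j', delta=(10-1)*13^3 mod 257 = 241, hash=165+241 mod 257 = 149 <-- target

Answer: E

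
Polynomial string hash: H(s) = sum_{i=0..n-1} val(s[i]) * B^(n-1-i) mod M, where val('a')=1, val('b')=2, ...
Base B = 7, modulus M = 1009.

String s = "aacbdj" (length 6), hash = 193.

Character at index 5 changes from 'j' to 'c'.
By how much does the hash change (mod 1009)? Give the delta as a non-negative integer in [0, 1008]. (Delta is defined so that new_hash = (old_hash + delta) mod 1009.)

Answer: 1002

Derivation:
Delta formula: (val(new) - val(old)) * B^(n-1-k) mod M
  val('c') - val('j') = 3 - 10 = -7
  B^(n-1-k) = 7^0 mod 1009 = 1
  Delta = -7 * 1 mod 1009 = 1002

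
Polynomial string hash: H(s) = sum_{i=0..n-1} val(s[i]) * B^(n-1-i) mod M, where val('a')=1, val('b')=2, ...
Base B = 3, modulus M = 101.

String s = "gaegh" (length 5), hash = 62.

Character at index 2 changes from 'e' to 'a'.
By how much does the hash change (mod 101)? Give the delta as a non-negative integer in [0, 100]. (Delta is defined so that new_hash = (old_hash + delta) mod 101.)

Delta formula: (val(new) - val(old)) * B^(n-1-k) mod M
  val('a') - val('e') = 1 - 5 = -4
  B^(n-1-k) = 3^2 mod 101 = 9
  Delta = -4 * 9 mod 101 = 65

Answer: 65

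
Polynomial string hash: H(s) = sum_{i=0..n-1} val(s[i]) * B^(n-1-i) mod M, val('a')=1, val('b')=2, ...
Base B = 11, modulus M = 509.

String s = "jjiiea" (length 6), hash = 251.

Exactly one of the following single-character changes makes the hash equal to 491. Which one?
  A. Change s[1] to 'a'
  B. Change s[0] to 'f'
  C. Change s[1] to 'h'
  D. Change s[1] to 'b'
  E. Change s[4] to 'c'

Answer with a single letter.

Answer: C

Derivation:
Option A: s[1]='j'->'a', delta=(1-10)*11^4 mod 509 = 62, hash=251+62 mod 509 = 313
Option B: s[0]='j'->'f', delta=(6-10)*11^5 mod 509 = 190, hash=251+190 mod 509 = 441
Option C: s[1]='j'->'h', delta=(8-10)*11^4 mod 509 = 240, hash=251+240 mod 509 = 491 <-- target
Option D: s[1]='j'->'b', delta=(2-10)*11^4 mod 509 = 451, hash=251+451 mod 509 = 193
Option E: s[4]='e'->'c', delta=(3-5)*11^1 mod 509 = 487, hash=251+487 mod 509 = 229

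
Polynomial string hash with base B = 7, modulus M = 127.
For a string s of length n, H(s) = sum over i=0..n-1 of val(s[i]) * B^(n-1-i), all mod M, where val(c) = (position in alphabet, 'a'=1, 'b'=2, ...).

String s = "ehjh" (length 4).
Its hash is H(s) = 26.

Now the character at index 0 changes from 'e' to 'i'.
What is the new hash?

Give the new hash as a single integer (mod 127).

val('e') = 5, val('i') = 9
Position k = 0, exponent = n-1-k = 3
B^3 mod M = 7^3 mod 127 = 89
Delta = (9 - 5) * 89 mod 127 = 102
New hash = (26 + 102) mod 127 = 1

Answer: 1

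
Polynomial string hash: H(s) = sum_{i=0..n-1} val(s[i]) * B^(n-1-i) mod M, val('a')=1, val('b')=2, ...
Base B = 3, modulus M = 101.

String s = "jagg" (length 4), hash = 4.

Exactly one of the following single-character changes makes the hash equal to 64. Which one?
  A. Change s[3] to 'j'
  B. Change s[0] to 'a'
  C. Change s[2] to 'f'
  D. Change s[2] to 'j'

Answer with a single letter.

Option A: s[3]='g'->'j', delta=(10-7)*3^0 mod 101 = 3, hash=4+3 mod 101 = 7
Option B: s[0]='j'->'a', delta=(1-10)*3^3 mod 101 = 60, hash=4+60 mod 101 = 64 <-- target
Option C: s[2]='g'->'f', delta=(6-7)*3^1 mod 101 = 98, hash=4+98 mod 101 = 1
Option D: s[2]='g'->'j', delta=(10-7)*3^1 mod 101 = 9, hash=4+9 mod 101 = 13

Answer: B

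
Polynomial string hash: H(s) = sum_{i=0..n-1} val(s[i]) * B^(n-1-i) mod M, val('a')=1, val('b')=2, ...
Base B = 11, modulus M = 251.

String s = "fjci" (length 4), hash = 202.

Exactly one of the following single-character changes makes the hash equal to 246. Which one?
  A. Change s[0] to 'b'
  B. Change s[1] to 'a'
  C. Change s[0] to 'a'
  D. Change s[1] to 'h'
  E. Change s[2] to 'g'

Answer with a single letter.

Option A: s[0]='f'->'b', delta=(2-6)*11^3 mod 251 = 198, hash=202+198 mod 251 = 149
Option B: s[1]='j'->'a', delta=(1-10)*11^2 mod 251 = 166, hash=202+166 mod 251 = 117
Option C: s[0]='f'->'a', delta=(1-6)*11^3 mod 251 = 122, hash=202+122 mod 251 = 73
Option D: s[1]='j'->'h', delta=(8-10)*11^2 mod 251 = 9, hash=202+9 mod 251 = 211
Option E: s[2]='c'->'g', delta=(7-3)*11^1 mod 251 = 44, hash=202+44 mod 251 = 246 <-- target

Answer: E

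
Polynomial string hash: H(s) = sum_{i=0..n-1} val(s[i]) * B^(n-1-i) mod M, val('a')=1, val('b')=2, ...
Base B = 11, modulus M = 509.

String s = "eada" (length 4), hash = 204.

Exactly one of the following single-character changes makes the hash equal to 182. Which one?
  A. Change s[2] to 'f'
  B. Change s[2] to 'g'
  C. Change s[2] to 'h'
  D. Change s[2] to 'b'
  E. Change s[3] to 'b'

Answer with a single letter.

Option A: s[2]='d'->'f', delta=(6-4)*11^1 mod 509 = 22, hash=204+22 mod 509 = 226
Option B: s[2]='d'->'g', delta=(7-4)*11^1 mod 509 = 33, hash=204+33 mod 509 = 237
Option C: s[2]='d'->'h', delta=(8-4)*11^1 mod 509 = 44, hash=204+44 mod 509 = 248
Option D: s[2]='d'->'b', delta=(2-4)*11^1 mod 509 = 487, hash=204+487 mod 509 = 182 <-- target
Option E: s[3]='a'->'b', delta=(2-1)*11^0 mod 509 = 1, hash=204+1 mod 509 = 205

Answer: D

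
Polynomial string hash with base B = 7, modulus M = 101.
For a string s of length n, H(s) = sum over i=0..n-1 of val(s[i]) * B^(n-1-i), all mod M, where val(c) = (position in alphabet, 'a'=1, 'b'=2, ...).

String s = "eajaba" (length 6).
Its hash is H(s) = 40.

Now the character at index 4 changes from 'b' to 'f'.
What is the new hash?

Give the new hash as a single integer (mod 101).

val('b') = 2, val('f') = 6
Position k = 4, exponent = n-1-k = 1
B^1 mod M = 7^1 mod 101 = 7
Delta = (6 - 2) * 7 mod 101 = 28
New hash = (40 + 28) mod 101 = 68

Answer: 68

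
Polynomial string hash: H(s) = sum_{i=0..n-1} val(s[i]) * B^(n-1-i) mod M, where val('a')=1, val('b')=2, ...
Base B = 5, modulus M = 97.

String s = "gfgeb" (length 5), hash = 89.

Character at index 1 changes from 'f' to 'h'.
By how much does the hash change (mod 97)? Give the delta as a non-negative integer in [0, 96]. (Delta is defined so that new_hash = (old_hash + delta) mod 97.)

Delta formula: (val(new) - val(old)) * B^(n-1-k) mod M
  val('h') - val('f') = 8 - 6 = 2
  B^(n-1-k) = 5^3 mod 97 = 28
  Delta = 2 * 28 mod 97 = 56

Answer: 56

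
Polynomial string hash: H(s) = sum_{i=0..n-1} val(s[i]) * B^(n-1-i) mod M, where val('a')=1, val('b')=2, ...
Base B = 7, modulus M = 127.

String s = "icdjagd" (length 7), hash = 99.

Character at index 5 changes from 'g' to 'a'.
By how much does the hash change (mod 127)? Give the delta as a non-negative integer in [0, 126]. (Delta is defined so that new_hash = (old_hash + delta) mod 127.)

Answer: 85

Derivation:
Delta formula: (val(new) - val(old)) * B^(n-1-k) mod M
  val('a') - val('g') = 1 - 7 = -6
  B^(n-1-k) = 7^1 mod 127 = 7
  Delta = -6 * 7 mod 127 = 85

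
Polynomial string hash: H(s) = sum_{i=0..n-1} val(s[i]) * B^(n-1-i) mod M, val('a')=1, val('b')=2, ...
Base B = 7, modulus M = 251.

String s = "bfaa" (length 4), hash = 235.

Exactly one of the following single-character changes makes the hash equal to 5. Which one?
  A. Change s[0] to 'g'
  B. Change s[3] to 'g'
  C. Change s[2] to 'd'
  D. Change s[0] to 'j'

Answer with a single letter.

Option A: s[0]='b'->'g', delta=(7-2)*7^3 mod 251 = 209, hash=235+209 mod 251 = 193
Option B: s[3]='a'->'g', delta=(7-1)*7^0 mod 251 = 6, hash=235+6 mod 251 = 241
Option C: s[2]='a'->'d', delta=(4-1)*7^1 mod 251 = 21, hash=235+21 mod 251 = 5 <-- target
Option D: s[0]='b'->'j', delta=(10-2)*7^3 mod 251 = 234, hash=235+234 mod 251 = 218

Answer: C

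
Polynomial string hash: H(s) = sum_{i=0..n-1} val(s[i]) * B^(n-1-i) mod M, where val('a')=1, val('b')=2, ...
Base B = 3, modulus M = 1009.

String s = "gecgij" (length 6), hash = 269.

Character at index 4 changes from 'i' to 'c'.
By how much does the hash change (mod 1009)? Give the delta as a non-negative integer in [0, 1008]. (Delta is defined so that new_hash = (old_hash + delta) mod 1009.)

Delta formula: (val(new) - val(old)) * B^(n-1-k) mod M
  val('c') - val('i') = 3 - 9 = -6
  B^(n-1-k) = 3^1 mod 1009 = 3
  Delta = -6 * 3 mod 1009 = 991

Answer: 991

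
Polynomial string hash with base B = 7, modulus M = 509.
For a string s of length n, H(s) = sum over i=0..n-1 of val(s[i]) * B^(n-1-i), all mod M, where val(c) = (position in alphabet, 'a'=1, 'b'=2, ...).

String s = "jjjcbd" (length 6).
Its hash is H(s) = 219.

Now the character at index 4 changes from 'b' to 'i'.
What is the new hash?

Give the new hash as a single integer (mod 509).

val('b') = 2, val('i') = 9
Position k = 4, exponent = n-1-k = 1
B^1 mod M = 7^1 mod 509 = 7
Delta = (9 - 2) * 7 mod 509 = 49
New hash = (219 + 49) mod 509 = 268

Answer: 268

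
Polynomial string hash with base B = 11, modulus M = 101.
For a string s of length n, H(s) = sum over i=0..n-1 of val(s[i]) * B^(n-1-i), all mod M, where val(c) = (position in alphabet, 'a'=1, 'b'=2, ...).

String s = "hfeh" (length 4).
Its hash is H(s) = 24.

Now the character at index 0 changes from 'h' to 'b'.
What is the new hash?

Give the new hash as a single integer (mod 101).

Answer: 17

Derivation:
val('h') = 8, val('b') = 2
Position k = 0, exponent = n-1-k = 3
B^3 mod M = 11^3 mod 101 = 18
Delta = (2 - 8) * 18 mod 101 = 94
New hash = (24 + 94) mod 101 = 17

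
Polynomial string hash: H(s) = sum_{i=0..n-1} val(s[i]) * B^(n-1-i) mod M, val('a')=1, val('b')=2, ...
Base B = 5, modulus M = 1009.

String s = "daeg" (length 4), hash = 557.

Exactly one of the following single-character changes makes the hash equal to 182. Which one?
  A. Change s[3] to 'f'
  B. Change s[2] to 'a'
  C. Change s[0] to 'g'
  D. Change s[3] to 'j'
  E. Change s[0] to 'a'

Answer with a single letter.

Answer: E

Derivation:
Option A: s[3]='g'->'f', delta=(6-7)*5^0 mod 1009 = 1008, hash=557+1008 mod 1009 = 556
Option B: s[2]='e'->'a', delta=(1-5)*5^1 mod 1009 = 989, hash=557+989 mod 1009 = 537
Option C: s[0]='d'->'g', delta=(7-4)*5^3 mod 1009 = 375, hash=557+375 mod 1009 = 932
Option D: s[3]='g'->'j', delta=(10-7)*5^0 mod 1009 = 3, hash=557+3 mod 1009 = 560
Option E: s[0]='d'->'a', delta=(1-4)*5^3 mod 1009 = 634, hash=557+634 mod 1009 = 182 <-- target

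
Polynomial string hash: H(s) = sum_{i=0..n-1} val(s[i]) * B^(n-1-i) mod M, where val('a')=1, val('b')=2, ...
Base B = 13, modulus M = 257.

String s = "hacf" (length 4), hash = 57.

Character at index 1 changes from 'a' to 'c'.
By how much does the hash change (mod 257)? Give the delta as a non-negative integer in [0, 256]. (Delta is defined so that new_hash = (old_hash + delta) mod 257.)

Answer: 81

Derivation:
Delta formula: (val(new) - val(old)) * B^(n-1-k) mod M
  val('c') - val('a') = 3 - 1 = 2
  B^(n-1-k) = 13^2 mod 257 = 169
  Delta = 2 * 169 mod 257 = 81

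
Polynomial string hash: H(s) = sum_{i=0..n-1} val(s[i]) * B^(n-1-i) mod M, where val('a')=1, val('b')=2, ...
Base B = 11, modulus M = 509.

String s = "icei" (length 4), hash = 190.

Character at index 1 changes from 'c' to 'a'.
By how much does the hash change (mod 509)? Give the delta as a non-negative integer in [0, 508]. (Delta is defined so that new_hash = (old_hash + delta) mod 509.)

Answer: 267

Derivation:
Delta formula: (val(new) - val(old)) * B^(n-1-k) mod M
  val('a') - val('c') = 1 - 3 = -2
  B^(n-1-k) = 11^2 mod 509 = 121
  Delta = -2 * 121 mod 509 = 267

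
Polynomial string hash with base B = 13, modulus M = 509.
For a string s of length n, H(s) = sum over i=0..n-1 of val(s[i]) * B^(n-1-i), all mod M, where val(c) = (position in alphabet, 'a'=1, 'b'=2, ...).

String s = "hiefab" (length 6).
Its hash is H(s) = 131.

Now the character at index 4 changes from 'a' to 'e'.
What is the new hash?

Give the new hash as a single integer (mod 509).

val('a') = 1, val('e') = 5
Position k = 4, exponent = n-1-k = 1
B^1 mod M = 13^1 mod 509 = 13
Delta = (5 - 1) * 13 mod 509 = 52
New hash = (131 + 52) mod 509 = 183

Answer: 183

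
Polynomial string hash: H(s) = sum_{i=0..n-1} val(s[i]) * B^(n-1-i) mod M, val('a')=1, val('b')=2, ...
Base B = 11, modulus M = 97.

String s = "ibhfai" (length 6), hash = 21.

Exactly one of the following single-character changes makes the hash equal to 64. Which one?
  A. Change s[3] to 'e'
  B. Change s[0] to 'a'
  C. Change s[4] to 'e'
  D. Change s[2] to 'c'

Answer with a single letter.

Answer: B

Derivation:
Option A: s[3]='f'->'e', delta=(5-6)*11^2 mod 97 = 73, hash=21+73 mod 97 = 94
Option B: s[0]='i'->'a', delta=(1-9)*11^5 mod 97 = 43, hash=21+43 mod 97 = 64 <-- target
Option C: s[4]='a'->'e', delta=(5-1)*11^1 mod 97 = 44, hash=21+44 mod 97 = 65
Option D: s[2]='h'->'c', delta=(3-8)*11^3 mod 97 = 38, hash=21+38 mod 97 = 59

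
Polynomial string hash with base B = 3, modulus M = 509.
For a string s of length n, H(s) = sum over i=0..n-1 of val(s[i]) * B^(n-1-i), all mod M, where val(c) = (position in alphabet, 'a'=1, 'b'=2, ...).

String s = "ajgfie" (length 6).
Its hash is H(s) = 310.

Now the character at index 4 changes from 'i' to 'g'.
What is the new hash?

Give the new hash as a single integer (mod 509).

Answer: 304

Derivation:
val('i') = 9, val('g') = 7
Position k = 4, exponent = n-1-k = 1
B^1 mod M = 3^1 mod 509 = 3
Delta = (7 - 9) * 3 mod 509 = 503
New hash = (310 + 503) mod 509 = 304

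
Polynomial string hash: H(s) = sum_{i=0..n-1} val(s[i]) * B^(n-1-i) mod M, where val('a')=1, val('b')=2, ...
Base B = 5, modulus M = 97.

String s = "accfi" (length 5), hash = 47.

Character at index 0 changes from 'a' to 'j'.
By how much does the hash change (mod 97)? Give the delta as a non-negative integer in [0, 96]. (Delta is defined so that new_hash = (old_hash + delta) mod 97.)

Delta formula: (val(new) - val(old)) * B^(n-1-k) mod M
  val('j') - val('a') = 10 - 1 = 9
  B^(n-1-k) = 5^4 mod 97 = 43
  Delta = 9 * 43 mod 97 = 96

Answer: 96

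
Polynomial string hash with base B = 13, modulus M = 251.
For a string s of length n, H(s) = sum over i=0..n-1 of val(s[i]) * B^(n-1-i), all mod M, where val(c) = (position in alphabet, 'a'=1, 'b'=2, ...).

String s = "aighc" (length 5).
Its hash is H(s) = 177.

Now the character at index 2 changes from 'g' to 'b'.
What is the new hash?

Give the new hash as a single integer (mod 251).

Answer: 85

Derivation:
val('g') = 7, val('b') = 2
Position k = 2, exponent = n-1-k = 2
B^2 mod M = 13^2 mod 251 = 169
Delta = (2 - 7) * 169 mod 251 = 159
New hash = (177 + 159) mod 251 = 85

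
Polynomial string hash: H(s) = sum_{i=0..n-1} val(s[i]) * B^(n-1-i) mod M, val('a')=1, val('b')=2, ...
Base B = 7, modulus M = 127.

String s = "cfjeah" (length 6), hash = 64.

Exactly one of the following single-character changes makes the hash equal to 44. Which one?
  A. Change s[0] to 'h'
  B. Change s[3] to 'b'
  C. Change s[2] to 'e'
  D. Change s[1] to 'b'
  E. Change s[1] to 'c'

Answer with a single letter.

Answer: B

Derivation:
Option A: s[0]='c'->'h', delta=(8-3)*7^5 mod 127 = 88, hash=64+88 mod 127 = 25
Option B: s[3]='e'->'b', delta=(2-5)*7^2 mod 127 = 107, hash=64+107 mod 127 = 44 <-- target
Option C: s[2]='j'->'e', delta=(5-10)*7^3 mod 127 = 63, hash=64+63 mod 127 = 0
Option D: s[1]='f'->'b', delta=(2-6)*7^4 mod 127 = 48, hash=64+48 mod 127 = 112
Option E: s[1]='f'->'c', delta=(3-6)*7^4 mod 127 = 36, hash=64+36 mod 127 = 100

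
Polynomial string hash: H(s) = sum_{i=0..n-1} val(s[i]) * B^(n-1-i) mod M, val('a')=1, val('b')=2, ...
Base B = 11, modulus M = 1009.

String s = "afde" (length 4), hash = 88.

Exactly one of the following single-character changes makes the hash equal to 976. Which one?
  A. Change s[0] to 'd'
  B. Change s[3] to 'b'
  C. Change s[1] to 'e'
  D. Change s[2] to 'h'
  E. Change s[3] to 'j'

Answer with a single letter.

Option A: s[0]='a'->'d', delta=(4-1)*11^3 mod 1009 = 966, hash=88+966 mod 1009 = 45
Option B: s[3]='e'->'b', delta=(2-5)*11^0 mod 1009 = 1006, hash=88+1006 mod 1009 = 85
Option C: s[1]='f'->'e', delta=(5-6)*11^2 mod 1009 = 888, hash=88+888 mod 1009 = 976 <-- target
Option D: s[2]='d'->'h', delta=(8-4)*11^1 mod 1009 = 44, hash=88+44 mod 1009 = 132
Option E: s[3]='e'->'j', delta=(10-5)*11^0 mod 1009 = 5, hash=88+5 mod 1009 = 93

Answer: C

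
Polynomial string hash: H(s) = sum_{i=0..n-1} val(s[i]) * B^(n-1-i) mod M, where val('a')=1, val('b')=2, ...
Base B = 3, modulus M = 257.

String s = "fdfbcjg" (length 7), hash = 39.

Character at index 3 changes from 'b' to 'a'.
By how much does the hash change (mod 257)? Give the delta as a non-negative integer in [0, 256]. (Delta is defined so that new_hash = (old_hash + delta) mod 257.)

Answer: 230

Derivation:
Delta formula: (val(new) - val(old)) * B^(n-1-k) mod M
  val('a') - val('b') = 1 - 2 = -1
  B^(n-1-k) = 3^3 mod 257 = 27
  Delta = -1 * 27 mod 257 = 230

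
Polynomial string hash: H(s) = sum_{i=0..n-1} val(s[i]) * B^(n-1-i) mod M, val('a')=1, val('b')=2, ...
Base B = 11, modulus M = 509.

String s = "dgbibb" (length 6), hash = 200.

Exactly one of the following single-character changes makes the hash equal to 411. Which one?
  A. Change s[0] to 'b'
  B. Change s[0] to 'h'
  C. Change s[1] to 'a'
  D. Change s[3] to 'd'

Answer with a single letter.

Option A: s[0]='d'->'b', delta=(2-4)*11^5 mod 509 = 95, hash=200+95 mod 509 = 295
Option B: s[0]='d'->'h', delta=(8-4)*11^5 mod 509 = 319, hash=200+319 mod 509 = 10
Option C: s[1]='g'->'a', delta=(1-7)*11^4 mod 509 = 211, hash=200+211 mod 509 = 411 <-- target
Option D: s[3]='i'->'d', delta=(4-9)*11^2 mod 509 = 413, hash=200+413 mod 509 = 104

Answer: C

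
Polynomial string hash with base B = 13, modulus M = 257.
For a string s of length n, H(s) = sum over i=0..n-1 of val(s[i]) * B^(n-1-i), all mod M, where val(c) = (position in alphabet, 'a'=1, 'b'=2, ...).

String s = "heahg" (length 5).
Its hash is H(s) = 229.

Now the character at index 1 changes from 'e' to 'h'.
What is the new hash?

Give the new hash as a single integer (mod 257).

val('e') = 5, val('h') = 8
Position k = 1, exponent = n-1-k = 3
B^3 mod M = 13^3 mod 257 = 141
Delta = (8 - 5) * 141 mod 257 = 166
New hash = (229 + 166) mod 257 = 138

Answer: 138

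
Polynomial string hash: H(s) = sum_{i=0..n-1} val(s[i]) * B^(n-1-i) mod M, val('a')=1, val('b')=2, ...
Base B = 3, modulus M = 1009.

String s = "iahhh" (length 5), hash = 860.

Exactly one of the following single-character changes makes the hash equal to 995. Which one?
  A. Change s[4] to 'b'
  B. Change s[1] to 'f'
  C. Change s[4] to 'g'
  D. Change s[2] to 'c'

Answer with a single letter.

Answer: B

Derivation:
Option A: s[4]='h'->'b', delta=(2-8)*3^0 mod 1009 = 1003, hash=860+1003 mod 1009 = 854
Option B: s[1]='a'->'f', delta=(6-1)*3^3 mod 1009 = 135, hash=860+135 mod 1009 = 995 <-- target
Option C: s[4]='h'->'g', delta=(7-8)*3^0 mod 1009 = 1008, hash=860+1008 mod 1009 = 859
Option D: s[2]='h'->'c', delta=(3-8)*3^2 mod 1009 = 964, hash=860+964 mod 1009 = 815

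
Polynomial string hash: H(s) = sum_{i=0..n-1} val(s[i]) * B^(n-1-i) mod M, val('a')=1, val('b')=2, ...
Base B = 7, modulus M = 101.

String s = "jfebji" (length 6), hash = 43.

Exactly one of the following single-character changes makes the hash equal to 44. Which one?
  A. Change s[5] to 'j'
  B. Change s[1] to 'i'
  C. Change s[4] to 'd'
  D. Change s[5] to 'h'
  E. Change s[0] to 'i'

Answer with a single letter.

Answer: A

Derivation:
Option A: s[5]='i'->'j', delta=(10-9)*7^0 mod 101 = 1, hash=43+1 mod 101 = 44 <-- target
Option B: s[1]='f'->'i', delta=(9-6)*7^4 mod 101 = 32, hash=43+32 mod 101 = 75
Option C: s[4]='j'->'d', delta=(4-10)*7^1 mod 101 = 59, hash=43+59 mod 101 = 1
Option D: s[5]='i'->'h', delta=(8-9)*7^0 mod 101 = 100, hash=43+100 mod 101 = 42
Option E: s[0]='j'->'i', delta=(9-10)*7^5 mod 101 = 60, hash=43+60 mod 101 = 2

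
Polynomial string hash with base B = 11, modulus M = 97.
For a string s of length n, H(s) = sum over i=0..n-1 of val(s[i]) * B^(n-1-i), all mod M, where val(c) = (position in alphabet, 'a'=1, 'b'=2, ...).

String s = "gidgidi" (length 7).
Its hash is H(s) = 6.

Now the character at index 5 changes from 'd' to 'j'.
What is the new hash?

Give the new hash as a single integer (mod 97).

val('d') = 4, val('j') = 10
Position k = 5, exponent = n-1-k = 1
B^1 mod M = 11^1 mod 97 = 11
Delta = (10 - 4) * 11 mod 97 = 66
New hash = (6 + 66) mod 97 = 72

Answer: 72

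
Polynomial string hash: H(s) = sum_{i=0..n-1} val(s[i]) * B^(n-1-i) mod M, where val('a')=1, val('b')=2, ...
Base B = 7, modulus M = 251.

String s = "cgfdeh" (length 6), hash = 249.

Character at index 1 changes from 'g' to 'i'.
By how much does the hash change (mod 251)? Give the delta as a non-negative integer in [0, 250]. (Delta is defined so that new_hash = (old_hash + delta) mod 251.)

Delta formula: (val(new) - val(old)) * B^(n-1-k) mod M
  val('i') - val('g') = 9 - 7 = 2
  B^(n-1-k) = 7^4 mod 251 = 142
  Delta = 2 * 142 mod 251 = 33

Answer: 33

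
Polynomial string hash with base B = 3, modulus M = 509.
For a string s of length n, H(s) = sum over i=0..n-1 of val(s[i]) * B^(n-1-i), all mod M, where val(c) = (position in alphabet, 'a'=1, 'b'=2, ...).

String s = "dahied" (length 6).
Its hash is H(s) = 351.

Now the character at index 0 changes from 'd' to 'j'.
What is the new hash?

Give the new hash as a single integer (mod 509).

val('d') = 4, val('j') = 10
Position k = 0, exponent = n-1-k = 5
B^5 mod M = 3^5 mod 509 = 243
Delta = (10 - 4) * 243 mod 509 = 440
New hash = (351 + 440) mod 509 = 282

Answer: 282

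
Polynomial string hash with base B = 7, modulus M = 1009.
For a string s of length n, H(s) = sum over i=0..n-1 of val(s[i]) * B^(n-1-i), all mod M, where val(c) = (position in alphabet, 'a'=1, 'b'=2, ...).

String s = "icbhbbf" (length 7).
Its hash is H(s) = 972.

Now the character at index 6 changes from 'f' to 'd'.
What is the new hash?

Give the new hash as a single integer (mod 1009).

Answer: 970

Derivation:
val('f') = 6, val('d') = 4
Position k = 6, exponent = n-1-k = 0
B^0 mod M = 7^0 mod 1009 = 1
Delta = (4 - 6) * 1 mod 1009 = 1007
New hash = (972 + 1007) mod 1009 = 970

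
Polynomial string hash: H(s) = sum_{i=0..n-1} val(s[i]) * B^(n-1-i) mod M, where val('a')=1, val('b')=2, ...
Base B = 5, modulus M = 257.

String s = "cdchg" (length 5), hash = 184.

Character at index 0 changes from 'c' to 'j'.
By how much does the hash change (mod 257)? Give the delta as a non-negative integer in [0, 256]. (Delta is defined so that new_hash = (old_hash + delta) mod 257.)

Delta formula: (val(new) - val(old)) * B^(n-1-k) mod M
  val('j') - val('c') = 10 - 3 = 7
  B^(n-1-k) = 5^4 mod 257 = 111
  Delta = 7 * 111 mod 257 = 6

Answer: 6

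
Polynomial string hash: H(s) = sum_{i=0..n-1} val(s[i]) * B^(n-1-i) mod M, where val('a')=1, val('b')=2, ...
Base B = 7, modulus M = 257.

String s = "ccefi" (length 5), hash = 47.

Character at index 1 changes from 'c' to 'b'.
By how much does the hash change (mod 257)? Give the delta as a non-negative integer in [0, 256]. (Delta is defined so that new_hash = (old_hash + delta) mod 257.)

Delta formula: (val(new) - val(old)) * B^(n-1-k) mod M
  val('b') - val('c') = 2 - 3 = -1
  B^(n-1-k) = 7^3 mod 257 = 86
  Delta = -1 * 86 mod 257 = 171

Answer: 171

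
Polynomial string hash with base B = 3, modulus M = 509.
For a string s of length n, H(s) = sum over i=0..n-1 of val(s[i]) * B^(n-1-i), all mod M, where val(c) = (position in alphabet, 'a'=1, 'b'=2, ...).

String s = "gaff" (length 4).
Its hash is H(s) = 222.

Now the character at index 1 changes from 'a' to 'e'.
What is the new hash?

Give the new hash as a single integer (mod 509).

val('a') = 1, val('e') = 5
Position k = 1, exponent = n-1-k = 2
B^2 mod M = 3^2 mod 509 = 9
Delta = (5 - 1) * 9 mod 509 = 36
New hash = (222 + 36) mod 509 = 258

Answer: 258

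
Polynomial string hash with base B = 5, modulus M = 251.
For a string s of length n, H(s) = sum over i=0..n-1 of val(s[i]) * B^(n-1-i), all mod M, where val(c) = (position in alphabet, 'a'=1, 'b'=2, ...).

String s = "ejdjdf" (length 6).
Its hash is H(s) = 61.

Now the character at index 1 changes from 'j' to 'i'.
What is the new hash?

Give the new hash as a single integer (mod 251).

Answer: 189

Derivation:
val('j') = 10, val('i') = 9
Position k = 1, exponent = n-1-k = 4
B^4 mod M = 5^4 mod 251 = 123
Delta = (9 - 10) * 123 mod 251 = 128
New hash = (61 + 128) mod 251 = 189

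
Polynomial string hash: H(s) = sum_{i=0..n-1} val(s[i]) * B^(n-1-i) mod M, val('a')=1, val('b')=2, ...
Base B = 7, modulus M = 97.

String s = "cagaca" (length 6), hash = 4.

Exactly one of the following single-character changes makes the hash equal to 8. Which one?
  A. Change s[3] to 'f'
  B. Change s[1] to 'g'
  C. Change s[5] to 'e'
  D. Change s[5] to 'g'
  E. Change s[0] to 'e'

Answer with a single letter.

Answer: C

Derivation:
Option A: s[3]='a'->'f', delta=(6-1)*7^2 mod 97 = 51, hash=4+51 mod 97 = 55
Option B: s[1]='a'->'g', delta=(7-1)*7^4 mod 97 = 50, hash=4+50 mod 97 = 54
Option C: s[5]='a'->'e', delta=(5-1)*7^0 mod 97 = 4, hash=4+4 mod 97 = 8 <-- target
Option D: s[5]='a'->'g', delta=(7-1)*7^0 mod 97 = 6, hash=4+6 mod 97 = 10
Option E: s[0]='c'->'e', delta=(5-3)*7^5 mod 97 = 52, hash=4+52 mod 97 = 56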